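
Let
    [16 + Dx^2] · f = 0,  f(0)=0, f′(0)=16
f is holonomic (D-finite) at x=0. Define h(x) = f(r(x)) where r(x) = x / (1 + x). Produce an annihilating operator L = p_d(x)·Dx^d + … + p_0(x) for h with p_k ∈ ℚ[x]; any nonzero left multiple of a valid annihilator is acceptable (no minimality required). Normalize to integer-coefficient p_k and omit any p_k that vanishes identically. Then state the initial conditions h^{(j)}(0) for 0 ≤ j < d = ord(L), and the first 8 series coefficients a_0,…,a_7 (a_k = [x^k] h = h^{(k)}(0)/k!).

f: a_k = 0, 16, 0, -128/3, 0, 512/15, 0, -4096/315, …
Substitute x→r, Dx→(1/r')Dx; clear ⇒ L₀.
L = 16 + (2 + 6·x + 6·x^2 + 2·x^3)·Dx + (1 + 4·x + 6·x^2 + 4·x^3 + x^4)·Dx^2  (order 2).
h: a_k = 0, 16, -16, -80/3, 112, -3088/15, 240, -39376/315, …
ICs: h(0) = 0, h′(0) = 16.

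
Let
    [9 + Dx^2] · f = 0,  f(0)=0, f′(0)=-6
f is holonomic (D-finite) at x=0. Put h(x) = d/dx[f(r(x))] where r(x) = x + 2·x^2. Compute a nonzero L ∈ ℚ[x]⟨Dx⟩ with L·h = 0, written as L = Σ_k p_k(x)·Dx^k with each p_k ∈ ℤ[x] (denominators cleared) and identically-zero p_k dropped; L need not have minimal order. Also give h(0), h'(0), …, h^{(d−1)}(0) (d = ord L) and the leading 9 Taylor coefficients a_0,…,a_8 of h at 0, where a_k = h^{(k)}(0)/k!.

f: a_k = 0, -6, 0, 9, 0, -81/20, 0, 243/280, 0, …
h₀=f(r): pull back L_f along r ⇒ L₀.
h=h₀': d/dx-closure on L₀ ⇒ L.
L = (57 + 144·x + 864·x^2 + 2304·x^3 + 2304·x^4) + (-12 - 48·x)·Dx + (1 + 8·x + 16·x^2)·Dx^2  (order 2).
h: a_k = -6, -24, 27, 216, 2079/4, 189, -45117/40, -12474/5, -5064363/2240, …
ICs: h(0) = -6, h′(0) = -24.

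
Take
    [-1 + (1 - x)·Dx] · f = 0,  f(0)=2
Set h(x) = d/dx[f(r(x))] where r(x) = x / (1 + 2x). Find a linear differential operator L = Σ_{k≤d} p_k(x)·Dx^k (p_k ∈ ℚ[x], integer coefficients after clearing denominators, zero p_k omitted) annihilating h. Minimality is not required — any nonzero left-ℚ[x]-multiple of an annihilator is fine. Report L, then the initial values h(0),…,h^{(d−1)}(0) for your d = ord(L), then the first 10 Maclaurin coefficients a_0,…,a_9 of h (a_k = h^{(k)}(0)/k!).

L = -4 + (-2 - 2·x)·Dx  (order 1).
h: a_k = 2, -4, 6, -8, 10, -12, 14, -16, 18, -20, …
ICs: h(0) = 2.

f: a_k = 2, 2, 2, 2, 2, 2, 2, 2, 2, 2, …
f∘r: x↦r, Dx↦Dx/r' in L_f ⇒ L₀.
h₀' ⇒ L via d/dx closure of L₀.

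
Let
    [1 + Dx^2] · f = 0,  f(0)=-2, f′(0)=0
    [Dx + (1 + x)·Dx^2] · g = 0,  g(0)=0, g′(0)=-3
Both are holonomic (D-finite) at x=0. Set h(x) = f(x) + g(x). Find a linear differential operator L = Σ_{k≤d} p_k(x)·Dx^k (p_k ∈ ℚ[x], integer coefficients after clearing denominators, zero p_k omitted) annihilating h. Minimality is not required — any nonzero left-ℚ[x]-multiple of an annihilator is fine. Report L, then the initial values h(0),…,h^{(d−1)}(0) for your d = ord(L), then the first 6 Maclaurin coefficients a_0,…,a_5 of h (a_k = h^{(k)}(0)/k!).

L = (7 + 2·x + x^2)·Dx + (3 + 5·x + 3·x^2 + x^3)·Dx^2 + (7 + 2·x + x^2)·Dx^3 + (3 + 5·x + 3·x^2 + x^3)·Dx^4  (order 4).
h: a_k = -2, -3, 5/2, -1, 2/3, -3/5, …
ICs: h(0) = -2, h′(0) = -3, h′′(0) = 5, h′′′(0) = -6.

f: a_k = -2, 0, 1, 0, -1/12, 0, …
g: a_k = 0, -3, 3/2, -1, 3/4, -3/5, …
L₀ := lclm(L_f,L_g); ord L₀ ≤ 2+2.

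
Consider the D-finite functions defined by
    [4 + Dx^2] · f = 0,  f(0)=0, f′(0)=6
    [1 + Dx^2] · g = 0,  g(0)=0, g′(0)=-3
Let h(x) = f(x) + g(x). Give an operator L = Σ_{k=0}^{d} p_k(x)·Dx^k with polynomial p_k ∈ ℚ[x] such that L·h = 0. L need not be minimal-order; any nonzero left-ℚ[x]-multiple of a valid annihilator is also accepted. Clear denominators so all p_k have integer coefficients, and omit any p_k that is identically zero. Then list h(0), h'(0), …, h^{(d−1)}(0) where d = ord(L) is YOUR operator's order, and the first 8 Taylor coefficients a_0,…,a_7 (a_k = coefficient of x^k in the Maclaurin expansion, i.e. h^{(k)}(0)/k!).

L = 4 + 5·Dx^2 + Dx^4  (order 4).
h: a_k = 0, 3, 0, -7/2, 0, 31/40, 0, -127/1680, …
ICs: h(0) = 0, h′(0) = 3, h′′(0) = 0, h′′′(0) = -21.

f: a_k = 0, 6, 0, -4, 0, 4/5, 0, -8/105, …
g: a_k = 0, -3, 0, 1/2, 0, -1/40, 0, 1/1680, …
h₀=f+g: left-lcm gives L₀, ord ≤ 4.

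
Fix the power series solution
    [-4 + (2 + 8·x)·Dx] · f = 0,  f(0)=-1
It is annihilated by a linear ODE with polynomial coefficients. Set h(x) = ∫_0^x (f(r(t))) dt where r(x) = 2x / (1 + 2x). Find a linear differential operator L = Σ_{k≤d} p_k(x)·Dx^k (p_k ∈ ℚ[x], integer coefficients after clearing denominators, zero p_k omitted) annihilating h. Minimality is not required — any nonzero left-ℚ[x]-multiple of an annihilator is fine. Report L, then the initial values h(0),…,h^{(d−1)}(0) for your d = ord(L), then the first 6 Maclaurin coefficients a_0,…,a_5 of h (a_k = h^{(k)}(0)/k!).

f: a_k = -1, -2, 2, -4, 10, -28, …
f∘r: x↦r, Dx↦Dx/r' in L_f ⇒ L₀.
Integrate: L := L₀·Dx.
L = -4·Dx + (1 + 12·x + 20·x^2)·Dx^2  (order 2).
h: a_k = 0, -1, -2, 16/3, -20, 96, …
ICs: h(0) = 0, h′(0) = -1.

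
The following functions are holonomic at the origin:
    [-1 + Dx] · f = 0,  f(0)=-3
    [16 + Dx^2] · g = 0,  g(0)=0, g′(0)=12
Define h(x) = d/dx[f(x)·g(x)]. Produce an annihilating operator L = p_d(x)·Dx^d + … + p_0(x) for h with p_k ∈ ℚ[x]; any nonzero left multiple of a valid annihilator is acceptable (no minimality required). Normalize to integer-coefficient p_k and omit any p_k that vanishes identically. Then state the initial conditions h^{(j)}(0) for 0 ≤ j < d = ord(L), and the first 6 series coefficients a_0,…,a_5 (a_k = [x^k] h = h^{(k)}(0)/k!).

L = 17 - 2·Dx + Dx^2  (order 2).
h: a_k = -36, -72, 234, 360, -303/2, -1833/5, …
ICs: h(0) = -36, h′(0) = -72.

f: a_k = -3, -3, -3/2, -1/2, -1/8, -1/40, …
g: a_k = 0, 12, 0, -32, 0, 128/5, …
L₀ := L_f ⊗_s L_g (sym. prod.), ord ≤ 2.
h₀' ⇒ L via d/dx closure of L₀.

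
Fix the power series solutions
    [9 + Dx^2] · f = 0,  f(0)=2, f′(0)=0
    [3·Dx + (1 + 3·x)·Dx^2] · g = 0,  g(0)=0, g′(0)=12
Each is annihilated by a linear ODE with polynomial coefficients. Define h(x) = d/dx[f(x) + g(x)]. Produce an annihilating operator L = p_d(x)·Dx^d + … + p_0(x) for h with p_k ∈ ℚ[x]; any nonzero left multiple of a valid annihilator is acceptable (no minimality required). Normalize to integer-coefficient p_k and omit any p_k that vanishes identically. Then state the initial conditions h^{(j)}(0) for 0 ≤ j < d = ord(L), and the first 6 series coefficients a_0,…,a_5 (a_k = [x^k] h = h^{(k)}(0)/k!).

L = (63 + 54·x + 81·x^2) + (9 + 45·x + 81·x^2 + 81·x^3)·Dx + (7 + 6·x + 9·x^2)·Dx^2 + (1 + 5·x + 9·x^2 + 9·x^3)·Dx^3  (order 3).
h: a_k = 12, -54, 108, -297, 972, -58563/20, …
ICs: h(0) = 12, h′(0) = -54, h′′(0) = 216.

f: a_k = 2, 0, -9, 0, 27/4, 0, …
g: a_k = 0, 12, -18, 36, -81, 972/5, …
Sum ⇒ L₀ = lclm(L_f,L_g) in ℚ(x)⟨Dx⟩.
Derive L from L₀ (diff closure).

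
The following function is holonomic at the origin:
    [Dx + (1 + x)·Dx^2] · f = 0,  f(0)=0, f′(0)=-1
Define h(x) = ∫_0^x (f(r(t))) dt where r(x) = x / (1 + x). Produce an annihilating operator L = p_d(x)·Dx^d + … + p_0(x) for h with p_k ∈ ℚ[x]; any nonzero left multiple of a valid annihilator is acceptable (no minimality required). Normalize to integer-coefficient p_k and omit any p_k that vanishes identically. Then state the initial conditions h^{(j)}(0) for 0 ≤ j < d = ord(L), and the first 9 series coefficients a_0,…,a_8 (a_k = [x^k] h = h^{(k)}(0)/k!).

L = (3 + 4·x)·Dx^2 + (1 + 3·x + 2·x^2)·Dx^3  (order 3).
h: a_k = 0, 0, -1/2, 1/2, -7/12, 3/4, -31/30, 3/2, -127/56, …
ICs: h(0) = 0, h′(0) = 0, h′′(0) = -1.

f: a_k = 0, -1, 1/2, -1/3, 1/4, -1/5, 1/6, -1/7, 1/8, …
Substitute x→r, Dx→(1/r')Dx; clear ⇒ L₀.
h=∫h₀ ⇒ L = L₀·Dx.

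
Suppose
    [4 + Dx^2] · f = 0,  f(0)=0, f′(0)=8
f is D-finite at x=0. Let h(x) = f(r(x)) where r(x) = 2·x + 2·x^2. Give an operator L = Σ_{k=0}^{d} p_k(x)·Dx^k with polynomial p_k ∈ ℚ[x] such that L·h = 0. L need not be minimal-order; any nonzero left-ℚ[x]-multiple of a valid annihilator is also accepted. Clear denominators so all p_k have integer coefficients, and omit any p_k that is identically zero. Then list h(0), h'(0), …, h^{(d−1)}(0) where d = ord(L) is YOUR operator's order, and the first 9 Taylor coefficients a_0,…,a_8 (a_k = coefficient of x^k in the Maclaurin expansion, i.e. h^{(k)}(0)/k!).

L = (16 + 96·x + 192·x^2 + 128·x^3) - 2·Dx + (1 + 2·x)·Dx^2  (order 2).
h: a_k = 0, 16, 16, -128/3, -128, -1408/15, 128, 103424/315, 11264/45, …
ICs: h(0) = 0, h′(0) = 16.

f: a_k = 0, 8, 0, -16/3, 0, 16/15, 0, -32/315, 0, …
h₀=f(r): pull back L_f along r ⇒ L₀.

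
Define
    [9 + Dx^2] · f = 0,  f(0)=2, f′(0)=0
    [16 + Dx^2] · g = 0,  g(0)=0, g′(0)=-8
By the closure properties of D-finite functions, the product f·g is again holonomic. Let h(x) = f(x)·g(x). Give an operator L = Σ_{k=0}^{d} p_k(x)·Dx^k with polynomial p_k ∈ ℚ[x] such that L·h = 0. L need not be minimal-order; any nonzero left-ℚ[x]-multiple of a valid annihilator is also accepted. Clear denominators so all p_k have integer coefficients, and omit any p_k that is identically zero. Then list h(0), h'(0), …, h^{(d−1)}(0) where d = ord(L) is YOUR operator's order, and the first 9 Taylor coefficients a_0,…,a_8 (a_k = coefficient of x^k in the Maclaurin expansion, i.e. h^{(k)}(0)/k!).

f: a_k = 2, 0, -9, 0, 27/4, 0, -81/40, 0, 729/2240, …
g: a_k = 0, -8, 0, 64/3, 0, -256/15, 0, 2048/315, 0, …
Sym-product of L_f,L_g gives L₀ (≤ ord 4).
L = 49 + 50·Dx^2 + Dx^4  (order 4).
h: a_k = 0, -16, 0, 344/3, 0, -4202/15, 0, 102943/315, 0, …
ICs: h(0) = 0, h′(0) = -16, h′′(0) = 0, h′′′(0) = 688.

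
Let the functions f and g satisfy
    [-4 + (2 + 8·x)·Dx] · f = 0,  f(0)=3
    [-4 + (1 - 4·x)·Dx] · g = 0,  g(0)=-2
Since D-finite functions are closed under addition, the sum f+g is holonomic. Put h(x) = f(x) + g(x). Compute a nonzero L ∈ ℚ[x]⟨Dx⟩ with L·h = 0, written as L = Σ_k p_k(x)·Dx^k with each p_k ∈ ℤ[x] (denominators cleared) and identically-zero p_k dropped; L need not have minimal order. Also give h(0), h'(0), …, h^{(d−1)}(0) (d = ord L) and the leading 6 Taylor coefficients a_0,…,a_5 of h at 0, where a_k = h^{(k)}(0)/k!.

L = (40 + 96·x) + (-18 - 112·x - 288·x^2)·Dx + (1 + 12·x - 16·x^2 - 192·x^3)·Dx^2  (order 2).
h: a_k = 1, -2, -38, -116, -542, -1964, …
ICs: h(0) = 1, h′(0) = -2.

f: a_k = 3, 6, -6, 12, -30, 84, …
g: a_k = -2, -8, -32, -128, -512, -2048, …
L₀ := lclm(L_f,L_g); ord L₀ ≤ 1+1.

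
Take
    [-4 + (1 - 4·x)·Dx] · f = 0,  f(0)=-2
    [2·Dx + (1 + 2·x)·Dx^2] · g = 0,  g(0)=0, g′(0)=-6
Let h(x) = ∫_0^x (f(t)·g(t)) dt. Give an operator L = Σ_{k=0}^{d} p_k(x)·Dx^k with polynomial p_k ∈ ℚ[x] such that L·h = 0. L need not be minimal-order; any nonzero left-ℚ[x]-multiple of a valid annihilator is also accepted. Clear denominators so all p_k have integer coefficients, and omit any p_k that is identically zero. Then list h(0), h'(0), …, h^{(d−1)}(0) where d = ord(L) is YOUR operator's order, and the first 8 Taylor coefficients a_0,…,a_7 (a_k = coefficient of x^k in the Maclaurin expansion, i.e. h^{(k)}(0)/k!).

f: a_k = -2, -8, -32, -128, -512, -2048, -8192, -32768, …
g: a_k = 0, -6, 6, -8, 12, -96/5, 32, -384/7, …
L₀ := L_f ⊗_s L_g (sym. prod.), ord ≤ 2.
h=∫₀ˣh₀: take L = L₀·Dx.
L = 8·Dx + (6 + 24·x)·Dx^2 + (-1 + 2·x + 8·x^2)·Dx^3  (order 3).
h: a_k = 0, 0, 6, 12, 40, 616/5, 6256/15, 7104/5, …
ICs: h(0) = 0, h′(0) = 0, h′′(0) = 12.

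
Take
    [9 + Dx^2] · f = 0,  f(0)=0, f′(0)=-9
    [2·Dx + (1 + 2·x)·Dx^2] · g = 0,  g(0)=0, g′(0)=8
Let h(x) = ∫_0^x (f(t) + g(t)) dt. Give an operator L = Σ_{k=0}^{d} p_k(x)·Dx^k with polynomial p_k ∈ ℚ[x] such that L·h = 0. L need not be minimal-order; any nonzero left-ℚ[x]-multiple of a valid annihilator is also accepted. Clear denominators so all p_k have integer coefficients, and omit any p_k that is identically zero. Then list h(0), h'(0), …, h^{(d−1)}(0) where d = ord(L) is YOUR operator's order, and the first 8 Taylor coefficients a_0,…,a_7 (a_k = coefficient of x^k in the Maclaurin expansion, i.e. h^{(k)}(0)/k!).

f: a_k = 0, -9, 0, 27/2, 0, -243/40, 0, 729/560, …
g: a_k = 0, 8, -8, 32/3, -16, 128/5, -128/3, 512/7, …
h₀=f+g: left-lcm gives L₀, ord ≤ 4.
∫: right-multiply L₀ by Dx.
L = (594 + 648·x + 648·x^2)·Dx^2 + (153 + 630·x + 972·x^2 + 648·x^3)·Dx^3 + (66 + 72·x + 72·x^2)·Dx^4 + (17 + 70·x + 108·x^2 + 72·x^3)·Dx^5  (order 5).
h: a_k = 0, 0, -1/2, -8/3, 145/24, -16/5, 781/240, -128/21, …
ICs: h(0) = 0, h′(0) = 0, h′′(0) = -1, h′′′(0) = -16, h′′′′(0) = 145.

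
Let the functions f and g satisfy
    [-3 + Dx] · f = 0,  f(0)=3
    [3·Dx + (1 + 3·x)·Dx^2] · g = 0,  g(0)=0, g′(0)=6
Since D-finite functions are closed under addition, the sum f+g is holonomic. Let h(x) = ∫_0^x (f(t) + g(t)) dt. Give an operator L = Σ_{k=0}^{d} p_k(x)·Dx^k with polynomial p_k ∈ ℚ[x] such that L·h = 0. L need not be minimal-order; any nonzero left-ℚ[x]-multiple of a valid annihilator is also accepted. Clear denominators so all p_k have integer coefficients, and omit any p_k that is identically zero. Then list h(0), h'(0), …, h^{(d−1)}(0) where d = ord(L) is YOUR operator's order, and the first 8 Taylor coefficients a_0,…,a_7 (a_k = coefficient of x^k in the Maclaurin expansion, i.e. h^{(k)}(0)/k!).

L = (-27 - 27·x)·Dx^2 + (3 - 18·x - 27·x^2)·Dx^3 + (2 + 9·x + 9·x^2)·Dx^4  (order 4).
h: a_k = 0, 3, 15/2, 3/2, 63/8, -243/40, 1377/80, -19197/560, …
ICs: h(0) = 0, h′(0) = 3, h′′(0) = 15, h′′′(0) = 9.

f: a_k = 3, 9, 27/2, 27/2, 81/8, 243/40, 243/80, 729/560, …
g: a_k = 0, 6, -9, 18, -81/2, 486/5, -243, 4374/7, …
f+g: L₀ = lclm(L_f,L_g), ord ≤ 1+2.
Integrate: L := L₀·Dx.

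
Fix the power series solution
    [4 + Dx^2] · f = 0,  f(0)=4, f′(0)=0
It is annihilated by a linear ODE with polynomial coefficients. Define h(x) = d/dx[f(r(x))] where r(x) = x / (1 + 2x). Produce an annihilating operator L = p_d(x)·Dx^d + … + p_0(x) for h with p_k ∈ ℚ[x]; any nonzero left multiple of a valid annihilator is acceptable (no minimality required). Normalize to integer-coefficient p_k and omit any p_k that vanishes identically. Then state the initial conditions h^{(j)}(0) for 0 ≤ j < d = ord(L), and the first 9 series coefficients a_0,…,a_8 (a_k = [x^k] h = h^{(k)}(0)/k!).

L = (28 + 96·x + 96·x^2) + (12 + 72·x + 144·x^2 + 96·x^3)·Dx + (1 + 8·x + 24·x^2 + 32·x^3 + 16·x^4)·Dx^2  (order 2).
h: a_k = 0, -16, 96, -1120/3, 3520/3, -48032/15, 38976/5, -1068736/63, 1125248/35, …
ICs: h(0) = 0, h′(0) = -16.

f: a_k = 4, 0, -8, 0, 8/3, 0, -16/45, 0, 8/315, …
h₀=f(r): pull back L_f along r ⇒ L₀.
Derive L from L₀ (diff closure).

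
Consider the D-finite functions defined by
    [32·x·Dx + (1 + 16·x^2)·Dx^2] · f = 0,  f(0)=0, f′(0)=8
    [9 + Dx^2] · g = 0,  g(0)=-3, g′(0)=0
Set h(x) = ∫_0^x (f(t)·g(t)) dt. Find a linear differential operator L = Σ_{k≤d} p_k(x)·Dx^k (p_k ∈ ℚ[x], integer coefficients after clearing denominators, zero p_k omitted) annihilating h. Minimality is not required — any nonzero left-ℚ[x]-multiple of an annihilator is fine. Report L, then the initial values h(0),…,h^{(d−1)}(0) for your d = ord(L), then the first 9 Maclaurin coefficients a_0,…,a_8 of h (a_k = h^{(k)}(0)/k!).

f: a_k = 0, 8, 0, -128/3, 0, 2048/5, 0, -32768/7, 0, …
g: a_k = -3, 0, 27/2, 0, -81/8, 0, 243/80, 0, -2187/4480, …
f·g: L₀ = L_f ⊗_s L_g, ord ≤ 2·2.
h=∫h₀ ⇒ L = L₀·Dx.
L = (16425 + 696384·x^2 + 2778624·x^4 + 11943936·x^6 + 47775744·x^8)·Dx + (23616·x + 543744·x^3 + 3981312·x^5 + 21233664·x^7)·Dx^2 + (2050 + 87168·x^2 + 470016·x^4 + 2654208·x^6 + 10616832·x^8)·Dx^3 + (2624·x + 60416·x^3 + 442368·x^5 + 2359296·x^7)·Dx^4 + (25 + 1088·x^2 + 17920·x^4 + 147456·x^6 + 589824·x^8)·Dx^5  (order 5).
h: a_k = 0, 0, -12, 0, 59, 0, -3143/10, 0, 1402053/560, …
ICs: h(0) = 0, h′(0) = 0, h′′(0) = -24, h′′′(0) = 0, h′′′′(0) = 1416.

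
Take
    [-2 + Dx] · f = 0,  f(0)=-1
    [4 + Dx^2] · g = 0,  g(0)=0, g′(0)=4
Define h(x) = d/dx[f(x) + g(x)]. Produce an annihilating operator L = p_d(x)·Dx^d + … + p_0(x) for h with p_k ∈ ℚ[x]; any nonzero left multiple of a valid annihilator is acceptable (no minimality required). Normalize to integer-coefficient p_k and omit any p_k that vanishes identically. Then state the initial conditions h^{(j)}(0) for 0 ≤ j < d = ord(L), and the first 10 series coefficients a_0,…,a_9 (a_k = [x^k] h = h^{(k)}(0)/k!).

f: a_k = -1, -2, -2, -4/3, -2/3, -4/15, -4/45, -8/315, -2/315, -4/2835, …
g: a_k = 0, 4, 0, -8/3, 0, 8/15, 0, -16/315, 0, 8/2835, …
h₀=f+g: left-lcm gives L₀, ord ≤ 3.
Derive L from L₀ (diff closure).
L = 8 - 4·Dx + 2·Dx^2 - Dx^3  (order 3).
h: a_k = 2, -4, -12, -8/3, 4/3, -8/15, -8/15, -16/315, 4/315, -8/2835, …
ICs: h(0) = 2, h′(0) = -4, h′′(0) = -24.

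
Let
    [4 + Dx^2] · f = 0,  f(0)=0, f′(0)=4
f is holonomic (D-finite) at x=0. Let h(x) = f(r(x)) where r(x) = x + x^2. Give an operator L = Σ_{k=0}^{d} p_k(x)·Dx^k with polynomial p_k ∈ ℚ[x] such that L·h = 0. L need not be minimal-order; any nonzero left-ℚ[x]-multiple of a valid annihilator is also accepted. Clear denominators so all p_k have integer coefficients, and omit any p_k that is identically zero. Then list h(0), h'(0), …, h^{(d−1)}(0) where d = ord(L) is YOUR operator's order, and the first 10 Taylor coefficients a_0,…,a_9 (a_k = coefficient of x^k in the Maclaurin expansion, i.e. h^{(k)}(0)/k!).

L = (4 + 24·x + 48·x^2 + 32·x^3) - 2·Dx + (1 + 2·x)·Dx^2  (order 2).
h: a_k = 0, 4, 4, -8/3, -8, -112/15, 0, 1664/315, 224/45, 4544/2835, …
ICs: h(0) = 0, h′(0) = 4.

f: a_k = 0, 4, 0, -8/3, 0, 8/15, 0, -16/315, 0, 8/2835, …
h₀=f(r): pull back L_f along r ⇒ L₀.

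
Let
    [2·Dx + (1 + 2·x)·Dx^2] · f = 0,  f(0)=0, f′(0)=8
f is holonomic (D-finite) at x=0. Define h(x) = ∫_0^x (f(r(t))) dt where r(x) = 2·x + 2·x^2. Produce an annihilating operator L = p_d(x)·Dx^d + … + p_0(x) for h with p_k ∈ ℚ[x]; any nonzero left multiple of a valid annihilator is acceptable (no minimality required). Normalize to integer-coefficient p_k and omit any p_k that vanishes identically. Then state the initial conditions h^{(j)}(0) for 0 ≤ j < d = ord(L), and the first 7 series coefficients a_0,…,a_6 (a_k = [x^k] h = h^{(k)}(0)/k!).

L = 2·Dx^2 + (1 + 2·x)·Dx^3  (order 3).
h: a_k = 0, 0, 8, -16/3, 16/3, -32/5, 128/15, …
ICs: h(0) = 0, h′(0) = 0, h′′(0) = 16.

f: a_k = 0, 8, -8, 32/3, -16, 128/5, -128/3, …
h₀=f(r): pull back L_f along r ⇒ L₀.
∫: right-multiply L₀ by Dx.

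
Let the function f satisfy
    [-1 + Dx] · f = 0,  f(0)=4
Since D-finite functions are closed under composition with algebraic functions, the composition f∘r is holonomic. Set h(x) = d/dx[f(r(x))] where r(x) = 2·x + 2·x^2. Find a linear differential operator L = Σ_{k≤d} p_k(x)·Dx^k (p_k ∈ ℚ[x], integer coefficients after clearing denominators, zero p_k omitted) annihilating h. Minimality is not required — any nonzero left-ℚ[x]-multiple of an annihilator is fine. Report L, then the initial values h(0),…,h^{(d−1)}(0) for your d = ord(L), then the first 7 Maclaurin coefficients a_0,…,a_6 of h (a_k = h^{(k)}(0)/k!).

L = (4 + 8·x + 8·x^2) + (-1 - 2·x)·Dx  (order 1).
h: a_k = 8, 32, 64, 320/3, 416/3, 2432/15, 7424/45, …
ICs: h(0) = 8.

f: a_k = 4, 4, 2, 2/3, 1/6, 1/30, 1/180, …
f∘r: x↦r, Dx↦Dx/r' in L_f ⇒ L₀.
Differentiate: ansatz ord ≤ ord L₀ ⇒ L.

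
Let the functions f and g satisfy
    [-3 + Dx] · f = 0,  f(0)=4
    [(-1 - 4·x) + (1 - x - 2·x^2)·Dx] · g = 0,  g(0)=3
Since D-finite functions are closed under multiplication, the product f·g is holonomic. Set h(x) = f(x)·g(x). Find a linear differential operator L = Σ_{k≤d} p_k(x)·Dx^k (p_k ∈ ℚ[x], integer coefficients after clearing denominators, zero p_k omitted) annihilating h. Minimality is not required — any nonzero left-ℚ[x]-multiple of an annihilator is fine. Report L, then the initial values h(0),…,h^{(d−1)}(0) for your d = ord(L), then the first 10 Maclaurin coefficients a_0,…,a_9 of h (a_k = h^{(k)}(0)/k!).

f: a_k = 4, 12, 18, 18, 27/2, 81/10, 81/20, 243/140, 729/1120, 243/1120, …
g: a_k = 3, 3, 9, 15, 33, 63, 129, 255, 513, 1023, …
Product ⇒ symmetric product L₀, ord ≤ 1.
L = (4 + x - 6·x^2) + (-1 + x + 2·x^2)·Dx  (order 1).
h: a_k = 12, 48, 126, 276, 1137/2, 5724/5, 45879/20, 321213/70, 10280043/1120, 734271/40, …
ICs: h(0) = 12.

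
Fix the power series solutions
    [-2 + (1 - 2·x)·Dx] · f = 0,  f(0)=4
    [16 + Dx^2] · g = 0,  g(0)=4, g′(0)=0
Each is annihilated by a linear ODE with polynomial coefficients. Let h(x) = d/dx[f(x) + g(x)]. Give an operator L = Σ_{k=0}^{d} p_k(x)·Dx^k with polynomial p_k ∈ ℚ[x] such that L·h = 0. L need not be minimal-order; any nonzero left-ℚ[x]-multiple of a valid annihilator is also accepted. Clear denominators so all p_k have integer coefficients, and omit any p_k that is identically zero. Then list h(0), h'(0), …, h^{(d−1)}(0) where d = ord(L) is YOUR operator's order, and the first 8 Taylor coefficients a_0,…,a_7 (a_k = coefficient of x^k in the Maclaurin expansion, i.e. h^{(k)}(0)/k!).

f: a_k = 4, 8, 16, 32, 64, 128, 256, 512, …
g: a_k = 4, 0, -32, 0, 128/3, 0, -1024/45, 0, …
h₀=f+g: left-lcm gives L₀, ord ≤ 3.
h₀' ⇒ L via d/dx closure of L₀.
L = (512 - 512·x + 512·x^2) + (-80 + 288·x - 384·x^2 + 256·x^3)·Dx + (32 - 32·x + 32·x^2)·Dx^2 + (-5 + 18·x - 24·x^2 + 16·x^3)·Dx^3  (order 3).
h: a_k = 8, -32, 96, 1280/3, 640, 20992/15, 3584, 2596864/315, …
ICs: h(0) = 8, h′(0) = -32, h′′(0) = 192.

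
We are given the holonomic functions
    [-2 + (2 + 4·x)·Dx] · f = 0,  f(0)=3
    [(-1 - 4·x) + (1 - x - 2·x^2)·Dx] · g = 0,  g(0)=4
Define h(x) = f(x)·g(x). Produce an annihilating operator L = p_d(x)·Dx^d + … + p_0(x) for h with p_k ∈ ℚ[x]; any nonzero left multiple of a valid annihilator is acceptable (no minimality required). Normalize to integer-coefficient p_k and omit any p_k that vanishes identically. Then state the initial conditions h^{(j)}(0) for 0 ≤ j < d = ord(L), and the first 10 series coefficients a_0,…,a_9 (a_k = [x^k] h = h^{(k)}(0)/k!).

L = (2 + 5·x + 6·x^2) + (-1 - x + 4·x^2 + 4·x^3)·Dx  (order 1).
h: a_k = 12, 24, 42, 96, 345/2, 375, 2817/4, 1479, 91113/32, 93957/16, …
ICs: h(0) = 12.

f: a_k = 3, 3, -3/2, 3/2, -15/8, 21/8, -63/16, 99/16, -1287/128, 2145/128, …
g: a_k = 4, 4, 12, 20, 44, 84, 172, 340, 684, 1364, …
Product ⇒ symmetric product L₀, ord ≤ 1.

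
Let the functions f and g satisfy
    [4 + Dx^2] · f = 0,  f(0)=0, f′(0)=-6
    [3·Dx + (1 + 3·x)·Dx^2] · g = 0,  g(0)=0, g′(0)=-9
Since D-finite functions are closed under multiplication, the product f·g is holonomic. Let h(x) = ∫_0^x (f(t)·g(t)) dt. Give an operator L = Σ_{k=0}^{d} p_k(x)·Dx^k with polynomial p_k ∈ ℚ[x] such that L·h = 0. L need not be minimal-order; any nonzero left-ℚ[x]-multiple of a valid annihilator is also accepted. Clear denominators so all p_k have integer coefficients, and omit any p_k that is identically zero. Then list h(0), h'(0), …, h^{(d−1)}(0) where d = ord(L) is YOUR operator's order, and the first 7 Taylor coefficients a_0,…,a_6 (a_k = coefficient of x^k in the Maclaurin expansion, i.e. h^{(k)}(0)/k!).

f: a_k = 0, -6, 0, 4, 0, -4/5, 0, …
g: a_k = 0, -9, 27/2, -27, 243/4, -729/5, 729/2, …
L₀ := L_f ⊗_s L_g (sym. prod.), ord ≤ 4.
∫: right-multiply L₀ by Dx.
L = (-1112 - 1248·x + 7344·x^2 + 27648·x^3 + 20736·x^4)·Dx + (-48 + 2160·x + 10368·x^2 + 10368·x^3)·Dx^2 + (-250 + 240·x + 4968·x^2 + 13824·x^3 + 10368·x^4)·Dx^3 + (-12 + 540·x + 2592·x^2 + 2592·x^3)·Dx^4 + (7 + 138·x + 783·x^2 + 1728·x^3 + 1296·x^4)·Dx^5  (order 5).
h: a_k = 0, 0, 0, 18, -81/4, 126/5, -207/4, …
ICs: h(0) = 0, h′(0) = 0, h′′(0) = 0, h′′′(0) = 108, h′′′′(0) = -486.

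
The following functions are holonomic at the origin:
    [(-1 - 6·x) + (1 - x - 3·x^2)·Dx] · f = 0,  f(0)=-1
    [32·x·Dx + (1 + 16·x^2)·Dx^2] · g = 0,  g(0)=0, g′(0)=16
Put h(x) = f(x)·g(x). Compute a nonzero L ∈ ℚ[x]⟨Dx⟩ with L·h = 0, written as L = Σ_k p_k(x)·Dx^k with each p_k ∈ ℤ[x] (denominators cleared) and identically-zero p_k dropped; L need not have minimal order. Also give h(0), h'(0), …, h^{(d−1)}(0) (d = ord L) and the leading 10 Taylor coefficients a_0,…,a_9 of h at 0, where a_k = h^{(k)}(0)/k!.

L = (6 + 32·x + 288·x^2) + (2 - 20·x + 64·x^2 + 288·x^3)·Dx + (-1 + x - 13·x^2 + 16·x^3 + 48·x^4)·Dx^2  (order 2).
h: a_k = 0, -16, -16, 64/3, -80/3, -11728/15, -12928/15, 646256/105, 374768/105, -29759552/315, …
ICs: h(0) = 0, h′(0) = -16.

f: a_k = -1, -1, -4, -7, -19, -40, -97, -217, -508, -1159, …
g: a_k = 0, 16, 0, -256/3, 0, 4096/5, 0, -65536/7, 0, 1048576/9, …
h₀=f·g: eliminate ⇒ L₀, order ≤ 1·2.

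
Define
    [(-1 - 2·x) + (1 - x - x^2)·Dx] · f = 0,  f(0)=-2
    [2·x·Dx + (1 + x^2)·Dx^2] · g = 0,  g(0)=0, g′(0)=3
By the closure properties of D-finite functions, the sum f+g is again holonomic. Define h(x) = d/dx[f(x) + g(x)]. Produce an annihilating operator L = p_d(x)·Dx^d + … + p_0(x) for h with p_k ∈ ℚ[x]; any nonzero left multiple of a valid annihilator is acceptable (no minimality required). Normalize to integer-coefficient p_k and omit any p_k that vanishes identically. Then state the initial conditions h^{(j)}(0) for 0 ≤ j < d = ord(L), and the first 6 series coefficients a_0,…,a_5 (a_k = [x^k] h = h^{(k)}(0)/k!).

f: a_k = -2, -2, -4, -6, -10, -16, …
g: a_k = 0, 3, 0, -1, 0, 3/5, …
h₀=f+g: left-lcm gives L₀, ord ≤ 3.
Differentiate: ansatz ord ≤ ord L₀ ⇒ L.
L = (-4 + 16·x + 64·x^2 + 72·x^3 + 66·x^4 + 6·x^6) + (10 + 24·x + 28·x^2 + 60·x^3 + 65·x^4 + 50·x^5 + 3·x^6 + 6·x^7)·Dx + (-2 - 2·x - 2·x^2 + 8·x^3 + 5·x^4 + 11·x^5 + 6·x^6 + x^7 + x^8)·Dx^2  (order 2).
h: a_k = 1, -8, -21, -40, -77, -156, …
ICs: h(0) = 1, h′(0) = -8.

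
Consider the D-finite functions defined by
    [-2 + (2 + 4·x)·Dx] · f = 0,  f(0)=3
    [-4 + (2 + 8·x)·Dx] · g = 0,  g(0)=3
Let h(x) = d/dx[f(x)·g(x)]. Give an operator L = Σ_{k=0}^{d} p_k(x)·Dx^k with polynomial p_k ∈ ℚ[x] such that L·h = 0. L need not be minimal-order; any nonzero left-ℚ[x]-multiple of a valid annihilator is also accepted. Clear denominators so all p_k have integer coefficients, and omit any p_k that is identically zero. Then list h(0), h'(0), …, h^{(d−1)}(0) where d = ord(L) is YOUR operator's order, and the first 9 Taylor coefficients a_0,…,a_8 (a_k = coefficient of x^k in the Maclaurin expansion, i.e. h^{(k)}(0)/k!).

f: a_k = 3, 3, -3/2, 3/2, -15/8, 21/8, -63/16, 99/16, -1287/128, …
g: a_k = 3, 6, -6, 12, -30, 84, -252, 792, -2574, …
Sym-product of L_f,L_g gives L₀ (≤ ord 1).
h=h₀': d/dx-closure on L₀ ⇒ L.
L = -1 + (-3 - 26·x - 72·x^2 - 64·x^3)·Dx  (order 1).
h: a_k = 27, -9, 81/2, -333/2, 5265/8, -20439/8, 157437/16, -604629/16, 18571761/128, …
ICs: h(0) = 27.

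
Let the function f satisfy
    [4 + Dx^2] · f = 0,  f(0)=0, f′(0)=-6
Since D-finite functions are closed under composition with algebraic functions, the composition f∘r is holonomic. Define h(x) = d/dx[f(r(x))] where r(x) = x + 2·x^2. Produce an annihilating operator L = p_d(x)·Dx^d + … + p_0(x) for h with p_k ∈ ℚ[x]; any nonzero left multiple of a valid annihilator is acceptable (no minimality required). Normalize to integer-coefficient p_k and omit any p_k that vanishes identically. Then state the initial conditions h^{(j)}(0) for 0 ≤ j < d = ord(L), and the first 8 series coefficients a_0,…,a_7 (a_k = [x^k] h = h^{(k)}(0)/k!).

f: a_k = 0, -6, 0, 4, 0, -4/5, 0, 8/105, …
Substitute x→r, Dx→(1/r')Dx; clear ⇒ L₀.
h=h₀': d/dx-closure on L₀ ⇒ L.
L = (52 + 64·x + 384·x^2 + 1024·x^3 + 1024·x^4) + (-12 - 48·x)·Dx + (1 + 8·x + 16·x^2)·Dx^2  (order 2).
h: a_k = -6, -24, 12, 96, 236, 144, -3352/15, -7552/15, …
ICs: h(0) = -6, h′(0) = -24.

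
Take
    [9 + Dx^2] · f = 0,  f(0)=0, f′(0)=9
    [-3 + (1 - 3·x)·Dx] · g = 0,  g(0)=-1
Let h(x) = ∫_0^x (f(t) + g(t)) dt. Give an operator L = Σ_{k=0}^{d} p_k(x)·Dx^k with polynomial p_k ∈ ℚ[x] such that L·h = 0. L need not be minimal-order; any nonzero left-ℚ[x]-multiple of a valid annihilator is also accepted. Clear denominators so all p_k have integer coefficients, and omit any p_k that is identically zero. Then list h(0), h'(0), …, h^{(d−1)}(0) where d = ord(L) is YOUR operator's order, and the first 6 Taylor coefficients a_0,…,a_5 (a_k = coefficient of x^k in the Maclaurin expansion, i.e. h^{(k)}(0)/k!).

L = (-63 + 54·x - 81·x^2)·Dx + (9 - 45·x + 81·x^2 - 81·x^3)·Dx^2 + (-7 + 6·x - 9·x^2)·Dx^3 + (1 - 5·x + 9·x^2 - 9·x^3)·Dx^4  (order 4).
h: a_k = 0, -1, 3, -3, -81/8, -81/5, …
ICs: h(0) = 0, h′(0) = -1, h′′(0) = 6, h′′′(0) = -18.

f: a_k = 0, 9, 0, -27/2, 0, 243/40, …
g: a_k = -1, -3, -9, -27, -81, -243, …
h₀=f+g: left-lcm gives L₀, ord ≤ 3.
Integrate: L := L₀·Dx.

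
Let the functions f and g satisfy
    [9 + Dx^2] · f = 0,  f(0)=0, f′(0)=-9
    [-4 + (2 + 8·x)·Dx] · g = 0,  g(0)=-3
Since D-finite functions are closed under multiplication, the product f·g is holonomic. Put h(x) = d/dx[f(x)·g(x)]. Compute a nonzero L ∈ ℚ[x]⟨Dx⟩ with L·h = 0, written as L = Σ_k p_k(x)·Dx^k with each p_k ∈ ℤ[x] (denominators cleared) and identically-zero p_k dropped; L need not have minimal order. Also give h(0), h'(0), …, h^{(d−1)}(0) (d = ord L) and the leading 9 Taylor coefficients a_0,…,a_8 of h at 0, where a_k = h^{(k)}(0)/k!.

f: a_k = 0, -9, 0, 27/2, 0, -243/40, 0, 729/560, 0, …
g: a_k = -3, -6, 6, -12, 30, -84, 252, -792, 2574, …
Product ⇒ symmetric product L₀, ord ≤ 2.
h₀' ⇒ L via d/dx closure of L₀.
L = (131 + 1392·x + 4512·x^2 + 6912·x^3 + 6912·x^4) + (4 - 80·x - 576·x^2 - 768·x^3)·Dx + (7 + 80·x + 352·x^2 + 768·x^3 + 768·x^4)·Dx^2  (order 2).
h: a_k = 27, 108, -567/2, 108, -6831/8, 37827/10, -1065879/80, 339309/7, -803898189/4480, …
ICs: h(0) = 27, h′(0) = 108.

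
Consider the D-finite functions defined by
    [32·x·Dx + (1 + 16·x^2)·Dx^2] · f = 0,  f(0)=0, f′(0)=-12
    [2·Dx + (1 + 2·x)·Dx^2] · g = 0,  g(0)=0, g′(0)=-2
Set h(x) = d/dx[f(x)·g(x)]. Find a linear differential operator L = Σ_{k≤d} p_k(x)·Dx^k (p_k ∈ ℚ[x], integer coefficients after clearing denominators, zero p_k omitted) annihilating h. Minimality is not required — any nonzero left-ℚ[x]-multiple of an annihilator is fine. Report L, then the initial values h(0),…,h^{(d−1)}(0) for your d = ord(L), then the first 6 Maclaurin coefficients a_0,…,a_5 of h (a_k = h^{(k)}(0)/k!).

f: a_k = 0, -12, 0, 64, 0, -3072/5, …
g: a_k = 0, -2, 2, -8/3, 4, -32/5, …
L₀ := L_f ⊗_s L_g (sym. prod.), ord ≤ 4.
Differentiate: ansatz ord ≤ ord L₀ ⇒ L.
L = (2304 + 8960·x + 114688·x^2 + 552960·x^3 + 983040·x^4 + 851968·x^5 + 1048576·x^7) + (1032 + 14720·x + 111872·x^2 + 616448·x^3 + 1884160·x^4 + 3047424·x^5 + 2293760·x^6 + 1572864·x^7 + 3670016·x^8)·Dx + (72 + 2512·x + 19968·x^2 + 99072·x^3 + 393216·x^4 + 1019904·x^5 + 1572864·x^6 + 1376256·x^7 + 1572864·x^8 + 2097152·x^9)·Dx^2 + (17 + 132·x + 964·x^2 + 4864·x^3 + 18432·x^4 + 55296·x^5 + 129024·x^6 + 196608·x^7 + 196608·x^8 + 262144·x^9 + 262144·x^10)·Dx^3  (order 3).
h: a_k = 0, 48, -72, -384, 400, 34048/5, …
ICs: h(0) = 0, h′(0) = 48, h′′(0) = -144.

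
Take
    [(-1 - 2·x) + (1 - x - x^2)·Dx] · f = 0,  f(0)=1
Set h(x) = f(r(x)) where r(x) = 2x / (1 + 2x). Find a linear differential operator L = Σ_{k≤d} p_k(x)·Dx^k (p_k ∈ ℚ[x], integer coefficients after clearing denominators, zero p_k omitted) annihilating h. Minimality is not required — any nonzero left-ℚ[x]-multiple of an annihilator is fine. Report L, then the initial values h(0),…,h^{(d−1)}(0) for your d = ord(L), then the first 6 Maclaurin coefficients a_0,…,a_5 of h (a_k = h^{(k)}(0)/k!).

f: a_k = 1, 1, 2, 3, 5, 8, …
f∘r: x↦r, Dx↦Dx/r' in L_f ⇒ L₀.
L = (2 + 12·x) + (-1 - 4·x + 8·x^3)·Dx  (order 1).
h: a_k = 1, 2, 4, 0, 16, -32, …
ICs: h(0) = 1.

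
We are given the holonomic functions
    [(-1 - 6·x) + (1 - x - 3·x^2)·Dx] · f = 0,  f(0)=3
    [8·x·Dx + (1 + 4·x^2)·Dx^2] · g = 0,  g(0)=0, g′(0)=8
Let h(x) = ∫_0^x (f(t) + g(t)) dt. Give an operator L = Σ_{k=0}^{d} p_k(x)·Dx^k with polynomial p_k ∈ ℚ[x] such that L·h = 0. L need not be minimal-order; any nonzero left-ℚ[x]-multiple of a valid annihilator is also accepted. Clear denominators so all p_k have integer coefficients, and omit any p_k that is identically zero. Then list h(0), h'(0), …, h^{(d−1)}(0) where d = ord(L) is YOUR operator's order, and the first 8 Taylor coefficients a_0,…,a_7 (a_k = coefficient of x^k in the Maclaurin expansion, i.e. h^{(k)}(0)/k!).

L = (-32 + 128·x + 1488·x^2 + 2880·x^3 + 8424·x^4 + 2592·x^6)·Dx^2 + (25 + 160·x + 214·x^2 + 1188·x^3 + 2628·x^4 + 6264·x^5 + 432·x^6 + 2592·x^7)·Dx^3 + (-4 - 9·x - 54·x^2 + 66·x^3 + x^4 + 444·x^5 + 720·x^6 + 144·x^7 + 432·x^8)·Dx^4  (order 4).
h: a_k = 0, 3, 11/2, 4, 31/12, 57/5, 364/15, 291/7, …
ICs: h(0) = 0, h′(0) = 3, h′′(0) = 11, h′′′(0) = 24.

f: a_k = 3, 3, 12, 21, 57, 120, 291, 651, …
g: a_k = 0, 8, 0, -32/3, 0, 128/5, 0, -512/7, …
Weyl lclm of L_f,L_g ⇒ L₀ (ord ≤ 3).
h=∫₀ˣh₀: take L = L₀·Dx.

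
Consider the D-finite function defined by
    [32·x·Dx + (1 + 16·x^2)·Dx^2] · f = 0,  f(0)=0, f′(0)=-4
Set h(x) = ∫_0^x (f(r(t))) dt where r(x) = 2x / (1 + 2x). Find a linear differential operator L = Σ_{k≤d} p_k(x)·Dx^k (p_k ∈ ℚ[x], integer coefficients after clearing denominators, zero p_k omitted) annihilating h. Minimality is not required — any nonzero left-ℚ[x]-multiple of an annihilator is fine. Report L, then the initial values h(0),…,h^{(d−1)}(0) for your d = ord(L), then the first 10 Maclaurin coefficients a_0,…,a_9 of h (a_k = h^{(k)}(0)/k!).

L = (4 + 136·x)·Dx^2 + (1 + 4·x + 68·x^2)·Dx^3  (order 3).
h: a_k = 0, 0, -4, 16/3, 104/3, -192, -6464/15, 156416/21, -46528/7, -824320/3, …
ICs: h(0) = 0, h′(0) = 0, h′′(0) = -8.

f: a_k = 0, -4, 0, 64/3, 0, -1024/5, 0, 16384/7, 0, -262144/9, …
L₀ from L_f via x↦r, Dx↦r'^{-1}Dx.
h=∫h₀ ⇒ L = L₀·Dx.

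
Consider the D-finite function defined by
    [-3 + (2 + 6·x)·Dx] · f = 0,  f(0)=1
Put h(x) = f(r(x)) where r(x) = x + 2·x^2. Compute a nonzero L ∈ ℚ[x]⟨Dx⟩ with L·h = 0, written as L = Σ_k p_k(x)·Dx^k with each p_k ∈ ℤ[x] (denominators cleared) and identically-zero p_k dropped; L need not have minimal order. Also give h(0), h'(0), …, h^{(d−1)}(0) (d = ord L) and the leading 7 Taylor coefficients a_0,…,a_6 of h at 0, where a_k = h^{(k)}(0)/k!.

f: a_k = 1, 3/2, -9/8, 27/16, -405/128, 1701/256, -15309/1024, …
h₀=f(r): pull back L_f along r ⇒ L₀.
L = (-3 - 12·x) + (2 + 6·x + 12·x^2)·Dx  (order 1).
h: a_k = 1, 3/2, 15/8, -45/16, 315/128, 405/256, -11205/1024, …
ICs: h(0) = 1.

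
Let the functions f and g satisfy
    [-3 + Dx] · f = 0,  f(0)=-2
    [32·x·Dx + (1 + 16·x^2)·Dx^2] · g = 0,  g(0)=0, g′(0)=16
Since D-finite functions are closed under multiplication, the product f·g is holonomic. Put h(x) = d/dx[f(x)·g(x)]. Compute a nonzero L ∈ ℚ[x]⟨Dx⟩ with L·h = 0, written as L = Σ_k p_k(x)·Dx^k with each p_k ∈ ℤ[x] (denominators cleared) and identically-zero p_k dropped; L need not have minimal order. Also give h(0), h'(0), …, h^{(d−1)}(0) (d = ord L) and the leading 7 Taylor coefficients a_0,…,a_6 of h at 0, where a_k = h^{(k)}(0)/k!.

L = (-69 - 576·x + 5472·x^2 - 9216·x^3 + 6912·x^4) + (14 + 288·x - 2112·x^2 + 4608·x^3 - 4608·x^4)·Dx + (3 - 32·x + 96·x^2 - 512·x^3 + 768·x^4)·Dx^2  (order 2).
h: a_k = -32, -192, 80, 1472, -4892, -25272, 416338/5, …
ICs: h(0) = -32, h′(0) = -192.

f: a_k = -2, -6, -9, -9, -27/4, -81/20, -81/40, …
g: a_k = 0, 16, 0, -256/3, 0, 4096/5, 0, …
f·g: L₀ = L_f ⊗_s L_g, ord ≤ 1·2.
Differentiate: ansatz ord ≤ ord L₀ ⇒ L.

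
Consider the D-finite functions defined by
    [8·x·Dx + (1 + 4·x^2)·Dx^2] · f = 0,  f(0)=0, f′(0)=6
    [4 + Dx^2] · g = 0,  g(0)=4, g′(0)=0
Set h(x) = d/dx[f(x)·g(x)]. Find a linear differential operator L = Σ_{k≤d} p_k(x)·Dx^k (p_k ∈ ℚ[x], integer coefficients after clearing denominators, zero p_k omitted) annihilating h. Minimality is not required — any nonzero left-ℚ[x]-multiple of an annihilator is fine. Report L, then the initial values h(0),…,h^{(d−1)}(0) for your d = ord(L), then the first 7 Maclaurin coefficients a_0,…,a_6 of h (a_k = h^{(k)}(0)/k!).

L = (880 + 9408·x^2 + 59008·x^4 + 49152·x^6 + 24576·x^8 + 16384·x^10 + 32768·x^12) + (544·x + 9088·x^3 + 35840·x^5 + 40960·x^7 + 40960·x^9 + 32768·x^11)·Dx + (240 + 2720·x^2 + 17088·x^4 + 18944·x^6 + 16384·x^8 + 16384·x^10 + 16384·x^12)·Dx^2 + (136·x + 2272·x^3 + 8960·x^5 + 10240·x^7 + 10240·x^9 + 8192·x^11)·Dx^3 + (5 + 92·x^2 + 584·x^4 + 1664·x^6 + 2560·x^8 + 3072·x^10 + 2048·x^12)·Dx^4  (order 4).
h: a_k = 24, 0, -240, 0, 784, 0, -41632/15, …
ICs: h(0) = 24, h′(0) = 0, h′′(0) = -480, h′′′(0) = 0.

f: a_k = 0, 6, 0, -8, 0, 96/5, 0, …
g: a_k = 4, 0, -8, 0, 8/3, 0, -16/45, …
Sym-product of L_f,L_g gives L₀ (≤ ord 4).
Derive L from L₀ (diff closure).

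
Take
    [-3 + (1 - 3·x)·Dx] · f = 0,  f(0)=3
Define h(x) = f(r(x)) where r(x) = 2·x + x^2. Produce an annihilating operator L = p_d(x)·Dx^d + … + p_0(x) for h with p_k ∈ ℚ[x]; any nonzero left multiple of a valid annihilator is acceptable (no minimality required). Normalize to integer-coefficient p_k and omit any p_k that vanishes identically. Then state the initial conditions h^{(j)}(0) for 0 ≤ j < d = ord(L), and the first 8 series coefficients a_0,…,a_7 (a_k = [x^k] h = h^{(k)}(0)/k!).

f: a_k = 3, 9, 27, 81, 243, 729, 2187, 6561, …
Substitute x→r, Dx→(1/r')Dx; clear ⇒ L₀.
L = (6 + 6·x) + (-1 + 6·x + 3·x^2)·Dx  (order 1).
h: a_k = 3, 18, 117, 756, 4887, 31590, 204201, 1319976, …
ICs: h(0) = 3.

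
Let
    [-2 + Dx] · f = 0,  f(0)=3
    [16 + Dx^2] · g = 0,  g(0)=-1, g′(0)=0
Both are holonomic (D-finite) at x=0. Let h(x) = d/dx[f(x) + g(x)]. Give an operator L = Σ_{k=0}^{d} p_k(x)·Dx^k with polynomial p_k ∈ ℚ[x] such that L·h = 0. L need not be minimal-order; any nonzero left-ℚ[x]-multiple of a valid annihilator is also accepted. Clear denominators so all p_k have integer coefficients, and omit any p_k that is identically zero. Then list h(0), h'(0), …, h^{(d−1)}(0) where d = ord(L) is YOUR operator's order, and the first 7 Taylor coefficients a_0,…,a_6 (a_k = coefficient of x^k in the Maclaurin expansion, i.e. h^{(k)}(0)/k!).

L = 32 - 16·Dx + 2·Dx^2 - Dx^3  (order 3).
h: a_k = 6, 28, 12, -104/3, 4, 536/15, 8/15, …
ICs: h(0) = 6, h′(0) = 28, h′′(0) = 24.

f: a_k = 3, 6, 6, 4, 2, 4/5, 4/15, …
g: a_k = -1, 0, 8, 0, -32/3, 0, 256/45, …
L₀ := lclm(L_f,L_g); ord L₀ ≤ 1+2.
h₀' ⇒ L via d/dx closure of L₀.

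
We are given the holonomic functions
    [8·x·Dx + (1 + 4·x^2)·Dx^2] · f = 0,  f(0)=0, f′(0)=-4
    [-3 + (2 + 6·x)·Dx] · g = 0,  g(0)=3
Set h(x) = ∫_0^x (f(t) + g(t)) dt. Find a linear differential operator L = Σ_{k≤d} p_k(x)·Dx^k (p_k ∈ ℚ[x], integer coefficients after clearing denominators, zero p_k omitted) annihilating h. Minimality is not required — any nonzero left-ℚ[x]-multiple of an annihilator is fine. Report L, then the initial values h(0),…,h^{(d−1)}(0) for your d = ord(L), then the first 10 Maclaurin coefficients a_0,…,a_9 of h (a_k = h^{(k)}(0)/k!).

L = (-48 - 360·x + 576·x^2 + 864·x^3)·Dx^2 + (-59 - 192·x - 120·x^2 + 2304·x^3 + 3024·x^4)·Dx^3 + (-6 + 14·x + 144·x^2 + 272·x^3 + 672·x^4 + 864·x^5)·Dx^4  (order 4).
h: a_k = 0, 3, 1/4, -9/8, 499/192, -243/128, 9131/7680, -6561/1024, 2039879/114688, -938223/32768, …
ICs: h(0) = 0, h′(0) = 3, h′′(0) = 1/2, h′′′(0) = -27/4.

f: a_k = 0, -4, 0, 16/3, 0, -64/5, 0, 256/7, 0, -1024/9, …
g: a_k = 3, 9/2, -27/8, 81/16, -1215/128, 5103/256, -45927/1024, 216513/2048, -8444007/32768, 42220035/65536, …
f+g: L₀ = lclm(L_f,L_g), ord ≤ 2+1.
h=∫₀ˣh₀: take L = L₀·Dx.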